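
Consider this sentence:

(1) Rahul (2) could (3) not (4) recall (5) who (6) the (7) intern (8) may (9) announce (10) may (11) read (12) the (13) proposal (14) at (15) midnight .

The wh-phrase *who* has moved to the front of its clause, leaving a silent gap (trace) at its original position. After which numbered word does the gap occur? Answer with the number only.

9

Underlying clause: The intern may announce who may read the proposal at midnight.
The filler 'who' is interpreted as the subject of the clause embedded under 'announce'. Fronting leaves a gap immediately after 'announce':
Rahul could not recall who the intern may announce ___ may read the proposal at midnight.
'announce' is word 9.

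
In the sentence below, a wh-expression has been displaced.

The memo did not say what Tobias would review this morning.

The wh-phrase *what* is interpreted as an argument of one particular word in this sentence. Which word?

In situ: Tobias would review what this morning.
'what' functions as the direct object of 'review'. Wh-movement fronts it, leaving a gap right after 'review':
The memo did not say what Tobias would review ___ this morning.

review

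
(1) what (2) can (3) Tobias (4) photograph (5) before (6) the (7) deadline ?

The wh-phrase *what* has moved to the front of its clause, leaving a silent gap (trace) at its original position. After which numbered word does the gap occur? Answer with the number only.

Before movement: Tobias can photograph what before the deadline.
'what' is the direct object of 'photograph'. Wh-movement fronts it, leaving a gap right after 'photograph':
What can Tobias photograph ___ before the deadline?
'photograph' is word 4.

4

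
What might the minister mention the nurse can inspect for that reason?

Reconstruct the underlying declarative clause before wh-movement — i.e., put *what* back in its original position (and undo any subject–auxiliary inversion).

The minister might mention the nurse can inspect what for that reason.

The filler 'what' is interpreted as the direct object of 'inspect'. It moves to the left edge, and the trace sits right after 'inspect':
What might the minister mention the nurse can inspect ___ for that reason?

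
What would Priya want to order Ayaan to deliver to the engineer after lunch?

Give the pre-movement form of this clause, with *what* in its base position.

'what' functions as the direct object of 'deliver'. Fronting leaves a gap immediately after 'deliver':
What would Priya want to order Ayaan to deliver ___ to the engineer after lunch?

Priya would want to order Ayaan to deliver what to the engineer after lunch.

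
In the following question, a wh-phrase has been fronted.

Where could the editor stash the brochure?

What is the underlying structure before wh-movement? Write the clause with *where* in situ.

The editor could stash the brochure where.

'where' functions as the locative complement of 'stash'. Wh-movement fronts it, leaving a gap right after 'brochure':
Where could the editor stash the brochure ___?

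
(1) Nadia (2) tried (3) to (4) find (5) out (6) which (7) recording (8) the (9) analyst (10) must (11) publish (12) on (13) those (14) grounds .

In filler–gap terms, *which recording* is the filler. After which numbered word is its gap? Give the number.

Before movement: The analyst must publish which recording on those grounds.
'which recording' functions as the direct object of 'publish'. Wh-movement fronts it, leaving a gap right after 'publish':
Nadia tried to find out which recording the analyst must publish ___ on those grounds.
'publish' is word 11.

11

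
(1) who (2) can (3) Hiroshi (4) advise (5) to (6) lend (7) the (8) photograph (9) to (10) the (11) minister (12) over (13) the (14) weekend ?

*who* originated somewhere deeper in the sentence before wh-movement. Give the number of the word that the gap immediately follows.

Before movement: Hiroshi can advise who to lend the photograph to the minister over the weekend.
'who' functions as the direct object of 'advise'. Wh-movement fronts it, leaving a gap right after 'advise':
Who can Hiroshi advise ___ to lend the photograph to the minister over the weekend?
'advise' is word 4.

4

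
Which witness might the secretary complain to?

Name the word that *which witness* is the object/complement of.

Underlying clause: The secretary might complain to which witness.
'which witness' is the object of the preposition 'to'. Wh-movement fronts it, leaving a gap right after 'to':
Which witness might the secretary complain to ___?

to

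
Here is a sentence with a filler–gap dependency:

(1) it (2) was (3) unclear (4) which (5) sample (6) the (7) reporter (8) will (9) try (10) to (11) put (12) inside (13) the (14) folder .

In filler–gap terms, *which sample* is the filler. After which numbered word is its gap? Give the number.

In situ: The reporter will try to put which sample inside the folder.
'which sample' functions as the direct object of 'put'. Wh-movement fronts it, leaving a gap right after 'put':
It was unclear which sample the reporter will try to put ___ inside the folder.
'put' is word 11.

11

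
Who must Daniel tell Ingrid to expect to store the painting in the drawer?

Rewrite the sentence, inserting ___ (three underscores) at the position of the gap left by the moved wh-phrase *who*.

Underlying clause: Daniel must tell Ingrid to expect who to store the painting in the drawer.
'who' functions as the direct object of 'expect'. The gap is right after 'expect'.

Who must Daniel tell Ingrid to expect ___ to store the painting in the drawer?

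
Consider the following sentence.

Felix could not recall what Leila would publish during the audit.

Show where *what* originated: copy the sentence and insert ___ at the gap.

Underlying clause: Leila would publish what during the audit.
The filler 'what' is interpreted as the direct object of 'publish'. The gap is right after 'publish'.

Felix could not recall what Leila would publish ___ during the audit.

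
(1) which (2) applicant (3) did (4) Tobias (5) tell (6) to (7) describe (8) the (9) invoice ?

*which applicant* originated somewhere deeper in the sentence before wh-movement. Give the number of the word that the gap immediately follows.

5

In situ: Tobias did tell which applicant to describe the invoice.
'which applicant' is the direct object of 'tell'. Fronting leaves a gap immediately after 'tell':
Which applicant did Tobias tell ___ to describe the invoice?
'tell' is word 5.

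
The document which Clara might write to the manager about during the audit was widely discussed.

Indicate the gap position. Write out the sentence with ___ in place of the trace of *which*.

The document which Clara might write to the manager about ___ during the audit was widely discussed.

'which' functions as the object of the preposition 'about'. The gap is right after 'about'.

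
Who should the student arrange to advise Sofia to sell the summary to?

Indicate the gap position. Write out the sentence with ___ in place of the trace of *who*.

Underlying clause: The student should arrange to advise Sofia to sell the summary to who.
'who' functions as the object of the preposition 'to' (recipient of 'sell'). The gap is right after 'to'.

Who should the student arrange to advise Sofia to sell the summary to ___?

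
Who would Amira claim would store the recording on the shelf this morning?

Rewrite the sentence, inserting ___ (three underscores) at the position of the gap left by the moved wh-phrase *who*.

Who would Amira claim ___ would store the recording on the shelf this morning?

Pre-movement form: Amira would claim who would store the recording on the shelf this morning.
'who' is the subject of the clause embedded under 'claim'. The gap is right after 'claim'.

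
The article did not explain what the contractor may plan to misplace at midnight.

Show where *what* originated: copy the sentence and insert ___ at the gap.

Before movement: The contractor may plan to misplace what at midnight.
'what' functions as the direct object of 'misplace'. The gap is right after 'misplace'.

The article did not explain what the contractor may plan to misplace ___ at midnight.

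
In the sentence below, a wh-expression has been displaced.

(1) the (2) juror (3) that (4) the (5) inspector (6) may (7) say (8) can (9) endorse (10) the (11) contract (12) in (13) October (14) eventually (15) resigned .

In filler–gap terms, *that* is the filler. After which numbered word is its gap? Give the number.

'that' is the subject of the clause embedded under 'say'. Wh-movement fronts it, leaving a gap right after 'say':
The juror that the inspector may say ___ can endorse the contract in October eventually resigned.
'say' is word 7.

7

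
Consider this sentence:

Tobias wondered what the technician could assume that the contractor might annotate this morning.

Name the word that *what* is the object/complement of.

Before movement: The technician could assume that the contractor might annotate what this morning.
'what' functions as the direct object of 'annotate'. Fronting leaves a gap immediately after 'annotate':
Tobias wondered what the technician could assume that the contractor might annotate ___ this morning.

annotate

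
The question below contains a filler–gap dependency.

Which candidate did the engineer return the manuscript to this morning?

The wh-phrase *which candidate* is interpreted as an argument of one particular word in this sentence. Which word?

to

Underlying clause: The engineer did return the manuscript to which candidate this morning.
'which candidate' functions as the object of the preposition 'to' (recipient of 'return'). Wh-movement fronts it, leaving a gap right after 'to':
Which candidate did the engineer return the manuscript to ___ this morning?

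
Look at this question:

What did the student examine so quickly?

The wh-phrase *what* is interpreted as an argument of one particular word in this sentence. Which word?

examine

Underlying clause: The student did examine what so quickly.
'what' is the direct object of 'examine'. It moves to the left edge, and the trace sits right after 'examine':
What did the student examine ___ so quickly?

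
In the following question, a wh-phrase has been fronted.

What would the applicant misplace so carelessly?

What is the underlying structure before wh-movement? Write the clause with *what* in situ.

The applicant would misplace what so carelessly.

'what' functions as the direct object of 'misplace'. It moves to the left edge, and the trace sits right after 'misplace':
What would the applicant misplace ___ so carelessly?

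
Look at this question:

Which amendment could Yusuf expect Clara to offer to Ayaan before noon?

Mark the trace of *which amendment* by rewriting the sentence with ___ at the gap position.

Before movement: Yusuf could expect Clara to offer which amendment to Ayaan before noon.
'which amendment' is the direct object of 'offer'. The gap is right after 'offer'.

Which amendment could Yusuf expect Clara to offer ___ to Ayaan before noon?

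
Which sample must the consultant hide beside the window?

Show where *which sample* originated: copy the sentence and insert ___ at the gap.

Which sample must the consultant hide ___ beside the window?

Pre-movement form: The consultant must hide which sample beside the window.
'which sample' functions as the direct object of 'hide'. The gap is right after 'hide'.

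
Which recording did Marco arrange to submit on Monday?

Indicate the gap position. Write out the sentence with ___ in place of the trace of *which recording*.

Pre-movement form: Marco did arrange to submit which recording on Monday.
The filler 'which recording' is interpreted as the direct object of 'submit'. The gap is right after 'submit'.

Which recording did Marco arrange to submit ___ on Monday?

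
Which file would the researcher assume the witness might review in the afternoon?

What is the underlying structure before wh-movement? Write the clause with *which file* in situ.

The filler 'which file' is interpreted as the direct object of 'review'. It moves to the left edge, and the trace sits right after 'review':
Which file would the researcher assume the witness might review ___ in the afternoon?

The researcher would assume the witness might review which file in the afternoon.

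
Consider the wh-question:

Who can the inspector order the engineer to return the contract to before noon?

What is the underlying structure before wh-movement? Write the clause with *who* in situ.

The inspector can order the engineer to return the contract to who before noon.

The filler 'who' is interpreted as the object of the preposition 'to' (recipient of 'return'). Wh-movement fronts it, leaving a gap right after 'to':
Who can the inspector order the engineer to return the contract to ___ before noon?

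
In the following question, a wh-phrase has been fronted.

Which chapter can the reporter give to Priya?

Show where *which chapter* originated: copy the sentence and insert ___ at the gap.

Underlying clause: The reporter can give which chapter to Priya.
'which chapter' functions as the direct object of 'give'. The gap is right after 'give'.

Which chapter can the reporter give ___ to Priya?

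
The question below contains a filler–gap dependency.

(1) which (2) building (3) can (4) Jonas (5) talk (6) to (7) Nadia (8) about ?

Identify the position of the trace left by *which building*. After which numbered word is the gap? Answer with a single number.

Underlying clause: Jonas can talk to Nadia about which building.
'which building' functions as the object of the preposition 'about'. Wh-movement fronts it, leaving a gap right after 'about':
Which building can Jonas talk to Nadia about ___?
'about' is word 8.

8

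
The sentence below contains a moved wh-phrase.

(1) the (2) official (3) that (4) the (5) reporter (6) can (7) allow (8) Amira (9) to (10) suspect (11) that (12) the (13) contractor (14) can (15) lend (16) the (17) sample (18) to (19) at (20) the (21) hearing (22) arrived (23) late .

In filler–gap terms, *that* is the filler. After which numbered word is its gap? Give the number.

18

'that' is the object of the preposition 'to' (recipient of 'lend'). Fronting leaves a gap immediately after 'to':
The official that the reporter can allow Amira to suspect that the contractor can lend the sample to ___ at the hearing arrived late.
'to' is word 18.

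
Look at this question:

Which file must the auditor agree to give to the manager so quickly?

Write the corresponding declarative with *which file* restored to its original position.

'which file' is the direct object of 'give'. It moves to the left edge, and the trace sits right after 'give':
Which file must the auditor agree to give ___ to the manager so quickly?

The auditor must agree to give which file to the manager so quickly.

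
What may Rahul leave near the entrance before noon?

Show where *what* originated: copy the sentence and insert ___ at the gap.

What may Rahul leave ___ near the entrance before noon?

Underlying clause: Rahul may leave what near the entrance before noon.
The filler 'what' is interpreted as the direct object of 'leave'. The gap is right after 'leave'.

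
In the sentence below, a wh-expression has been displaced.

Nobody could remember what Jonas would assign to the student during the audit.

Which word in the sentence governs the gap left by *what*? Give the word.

assign

Underlying clause: Jonas would assign what to the student during the audit.
The filler 'what' is interpreted as the direct object of 'assign'. It moves to the left edge, and the trace sits right after 'assign':
Nobody could remember what Jonas would assign ___ to the student during the audit.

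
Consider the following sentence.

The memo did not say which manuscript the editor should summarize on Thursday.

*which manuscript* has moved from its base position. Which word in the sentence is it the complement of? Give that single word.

Before movement: The editor should summarize which manuscript on Thursday.
The filler 'which manuscript' is interpreted as the direct object of 'summarize'. Wh-movement fronts it, leaving a gap right after 'summarize':
The memo did not say which manuscript the editor should summarize ___ on Thursday.

summarize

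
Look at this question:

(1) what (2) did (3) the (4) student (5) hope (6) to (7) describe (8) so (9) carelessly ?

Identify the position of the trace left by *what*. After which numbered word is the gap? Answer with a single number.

7

In situ: The student did hope to describe what so carelessly.
'what' functions as the direct object of 'describe'. It moves to the left edge, and the trace sits right after 'describe':
What did the student hope to describe ___ so carelessly?
'describe' is word 7.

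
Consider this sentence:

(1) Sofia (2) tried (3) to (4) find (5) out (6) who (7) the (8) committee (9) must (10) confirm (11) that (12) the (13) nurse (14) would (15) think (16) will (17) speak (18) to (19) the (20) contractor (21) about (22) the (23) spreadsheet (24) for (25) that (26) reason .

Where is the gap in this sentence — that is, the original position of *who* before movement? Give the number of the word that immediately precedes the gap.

15

Underlying clause: The committee must confirm that the nurse would think who will speak to the contractor about the spreadsheet for that reason.
'who' functions as the subject of the clause embedded under 'think'. It moves to the left edge, and the trace sits right after 'think':
Sofia tried to find out who the committee must confirm that the nurse would think ___ will speak to the contractor about the spreadsheet for that reason.
'think' is word 15.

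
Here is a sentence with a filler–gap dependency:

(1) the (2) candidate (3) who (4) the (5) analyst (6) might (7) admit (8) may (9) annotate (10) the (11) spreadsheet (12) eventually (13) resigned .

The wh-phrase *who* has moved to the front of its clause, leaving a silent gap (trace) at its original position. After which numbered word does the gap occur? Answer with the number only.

'who' is the subject of the clause embedded under 'admit'. Fronting leaves a gap immediately after 'admit':
The candidate who the analyst might admit ___ may annotate the spreadsheet eventually resigned.
'admit' is word 7.

7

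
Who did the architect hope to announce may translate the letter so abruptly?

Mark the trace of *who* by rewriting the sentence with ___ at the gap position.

In situ: The architect did hope to announce who may translate the letter so abruptly.
'who' functions as the subject of the clause embedded under 'announce'. The gap is right after 'announce'.

Who did the architect hope to announce ___ may translate the letter so abruptly?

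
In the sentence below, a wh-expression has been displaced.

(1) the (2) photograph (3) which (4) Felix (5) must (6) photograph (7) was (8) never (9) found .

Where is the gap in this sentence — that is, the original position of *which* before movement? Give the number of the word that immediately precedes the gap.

6

'which' is the direct object of 'photograph'. Fronting leaves a gap immediately after 'photograph':
The photograph which Felix must photograph ___ was never found.
'photograph' is word 6.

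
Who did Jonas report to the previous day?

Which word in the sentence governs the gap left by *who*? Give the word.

to

In situ: Jonas did report to who the previous day.
'who' is the object of the preposition 'to'. Fronting leaves a gap immediately after 'to':
Who did Jonas report to ___ the previous day?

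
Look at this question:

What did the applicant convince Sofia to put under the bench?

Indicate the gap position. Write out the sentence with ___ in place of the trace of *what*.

What did the applicant convince Sofia to put ___ under the bench?

Before movement: The applicant did convince Sofia to put what under the bench.
'what' functions as the direct object of 'put'. The gap is right after 'put'.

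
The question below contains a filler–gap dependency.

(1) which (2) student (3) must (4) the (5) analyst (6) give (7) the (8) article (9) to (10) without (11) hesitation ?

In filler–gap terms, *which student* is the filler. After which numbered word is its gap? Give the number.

In situ: The analyst must give the article to which student without hesitation.
The filler 'which student' is interpreted as the object of the preposition 'to' (recipient of 'give'). It moves to the left edge, and the trace sits right after 'to':
Which student must the analyst give the article to ___ without hesitation?
'to' is word 9.

9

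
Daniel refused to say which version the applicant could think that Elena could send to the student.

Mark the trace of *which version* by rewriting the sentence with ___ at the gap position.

Daniel refused to say which version the applicant could think that Elena could send ___ to the student.

In situ: The applicant could think that Elena could send which version to the student.
'which version' is the direct object of 'send'. The gap is right after 'send'.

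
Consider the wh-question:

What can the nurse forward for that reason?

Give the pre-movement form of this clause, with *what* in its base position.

The nurse can forward what for that reason.

'what' functions as the direct object of 'forward'. It moves to the left edge, and the trace sits right after 'forward':
What can the nurse forward ___ for that reason?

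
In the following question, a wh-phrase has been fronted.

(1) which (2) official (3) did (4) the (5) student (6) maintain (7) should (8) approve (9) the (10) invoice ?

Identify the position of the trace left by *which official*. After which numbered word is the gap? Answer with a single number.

6

Pre-movement form: The student did maintain which official should approve the invoice.
'which official' functions as the subject of the clause embedded under 'maintain'. It moves to the left edge, and the trace sits right after 'maintain':
Which official did the student maintain ___ should approve the invoice?
'maintain' is word 6.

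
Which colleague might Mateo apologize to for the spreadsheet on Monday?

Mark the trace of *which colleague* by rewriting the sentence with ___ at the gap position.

Which colleague might Mateo apologize to ___ for the spreadsheet on Monday?

In situ: Mateo might apologize to which colleague for the spreadsheet on Monday.
'which colleague' is the object of the preposition 'to'. The gap is right after 'to'.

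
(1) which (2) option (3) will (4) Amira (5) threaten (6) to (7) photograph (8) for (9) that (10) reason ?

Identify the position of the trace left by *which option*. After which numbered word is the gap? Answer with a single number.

7

In situ: Amira will threaten to photograph which option for that reason.
'which option' is the direct object of 'photograph'. Wh-movement fronts it, leaving a gap right after 'photograph':
Which option will Amira threaten to photograph ___ for that reason?
'photograph' is word 7.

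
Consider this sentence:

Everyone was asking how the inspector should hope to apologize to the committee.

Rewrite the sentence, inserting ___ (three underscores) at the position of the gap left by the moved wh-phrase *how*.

Everyone was asking how the inspector should hope to apologize to the committee ___.

Underlying clause: The inspector should hope to apologize to the committee how.
'how' is the manner adjunct. The gap is right after 'committee'.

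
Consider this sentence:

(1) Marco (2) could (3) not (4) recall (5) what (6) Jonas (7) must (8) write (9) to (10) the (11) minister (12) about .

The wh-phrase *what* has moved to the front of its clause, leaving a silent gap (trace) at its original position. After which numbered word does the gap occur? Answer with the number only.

Underlying clause: Jonas must write to the minister about what.
The filler 'what' is interpreted as the object of the preposition 'about'. Wh-movement fronts it, leaving a gap right after 'about':
Marco could not recall what Jonas must write to the minister about ___.
'about' is word 12.

12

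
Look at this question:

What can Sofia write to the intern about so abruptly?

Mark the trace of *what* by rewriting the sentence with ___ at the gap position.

What can Sofia write to the intern about ___ so abruptly?

Pre-movement form: Sofia can write to the intern about what so abruptly.
'what' functions as the object of the preposition 'about'. The gap is right after 'about'.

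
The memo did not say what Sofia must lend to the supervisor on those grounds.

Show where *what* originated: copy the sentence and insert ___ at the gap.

Before movement: Sofia must lend what to the supervisor on those grounds.
The filler 'what' is interpreted as the direct object of 'lend'. The gap is right after 'lend'.

The memo did not say what Sofia must lend ___ to the supervisor on those grounds.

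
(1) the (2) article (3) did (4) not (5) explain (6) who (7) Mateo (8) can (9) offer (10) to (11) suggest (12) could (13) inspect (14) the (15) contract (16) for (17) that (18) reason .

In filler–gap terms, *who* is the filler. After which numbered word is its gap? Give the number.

11

In situ: Mateo can offer to suggest who could inspect the contract for that reason.
'who' is the subject of the clause embedded under 'suggest'. Fronting leaves a gap immediately after 'suggest':
The article did not explain who Mateo can offer to suggest ___ could inspect the contract for that reason.
'suggest' is word 11.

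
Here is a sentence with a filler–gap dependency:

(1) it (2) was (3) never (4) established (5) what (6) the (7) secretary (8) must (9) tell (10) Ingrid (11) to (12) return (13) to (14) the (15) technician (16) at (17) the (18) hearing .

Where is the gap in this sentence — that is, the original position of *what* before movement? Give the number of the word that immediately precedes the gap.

12

Pre-movement form: The secretary must tell Ingrid to return what to the technician at the hearing.
'what' is the direct object of 'return'. Fronting leaves a gap immediately after 'return':
It was never established what the secretary must tell Ingrid to return ___ to the technician at the hearing.
'return' is word 12.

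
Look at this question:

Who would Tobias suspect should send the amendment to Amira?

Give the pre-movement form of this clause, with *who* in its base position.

The filler 'who' is interpreted as the subject of the clause embedded under 'suspect'. It moves to the left edge, and the trace sits right after 'suspect':
Who would Tobias suspect ___ should send the amendment to Amira?

Tobias would suspect who should send the amendment to Amira.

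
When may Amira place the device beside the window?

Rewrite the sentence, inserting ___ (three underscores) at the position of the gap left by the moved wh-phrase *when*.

When may Amira place the device beside the window ___?

In situ: Amira may place the device beside the window when.
'when' is the temporal adjunct. The gap is right after 'window'.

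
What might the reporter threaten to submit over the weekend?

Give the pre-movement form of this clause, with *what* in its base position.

'what' functions as the direct object of 'submit'. Fronting leaves a gap immediately after 'submit':
What might the reporter threaten to submit ___ over the weekend?

The reporter might threaten to submit what over the weekend.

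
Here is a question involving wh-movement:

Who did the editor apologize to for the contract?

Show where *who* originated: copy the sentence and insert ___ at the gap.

Pre-movement form: The editor did apologize to who for the contract.
The filler 'who' is interpreted as the object of the preposition 'to'. The gap is right after 'to'.

Who did the editor apologize to ___ for the contract?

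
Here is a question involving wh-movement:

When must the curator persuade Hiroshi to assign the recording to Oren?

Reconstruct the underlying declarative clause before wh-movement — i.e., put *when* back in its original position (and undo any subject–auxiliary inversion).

The curator must persuade Hiroshi to assign the recording to Oren when.

The filler 'when' is interpreted as the temporal adjunct. Fronting leaves a gap immediately after 'Oren':
When must the curator persuade Hiroshi to assign the recording to Oren ___?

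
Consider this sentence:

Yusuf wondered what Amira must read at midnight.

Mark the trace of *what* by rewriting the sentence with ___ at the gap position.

Underlying clause: Amira must read what at midnight.
'what' is the direct object of 'read'. The gap is right after 'read'.

Yusuf wondered what Amira must read ___ at midnight.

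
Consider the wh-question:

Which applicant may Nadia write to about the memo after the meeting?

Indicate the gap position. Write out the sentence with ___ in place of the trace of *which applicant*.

Underlying clause: Nadia may write to which applicant about the memo after the meeting.
'which applicant' is the object of the preposition 'to'. The gap is right after 'to'.

Which applicant may Nadia write to ___ about the memo after the meeting?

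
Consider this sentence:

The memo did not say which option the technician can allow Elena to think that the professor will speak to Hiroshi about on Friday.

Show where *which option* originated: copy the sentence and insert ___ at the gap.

Before movement: The technician can allow Elena to think that the professor will speak to Hiroshi about which option on Friday.
'which option' functions as the object of the preposition 'about'. The gap is right after 'about'.

The memo did not say which option the technician can allow Elena to think that the professor will speak to Hiroshi about ___ on Friday.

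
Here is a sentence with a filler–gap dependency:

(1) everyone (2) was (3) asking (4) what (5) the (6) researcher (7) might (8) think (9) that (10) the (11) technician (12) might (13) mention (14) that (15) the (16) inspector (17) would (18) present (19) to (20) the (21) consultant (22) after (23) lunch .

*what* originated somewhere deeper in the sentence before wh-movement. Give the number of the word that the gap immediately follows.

Underlying clause: The researcher might think that the technician might mention that the inspector would present what to the consultant after lunch.
'what' is the direct object of 'present'. It moves to the left edge, and the trace sits right after 'present':
Everyone was asking what the researcher might think that the technician might mention that the inspector would present ___ to the consultant after lunch.
'present' is word 18.

18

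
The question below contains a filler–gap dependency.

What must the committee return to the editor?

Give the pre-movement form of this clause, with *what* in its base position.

'what' functions as the direct object of 'return'. It moves to the left edge, and the trace sits right after 'return':
What must the committee return ___ to the editor?

The committee must return what to the editor.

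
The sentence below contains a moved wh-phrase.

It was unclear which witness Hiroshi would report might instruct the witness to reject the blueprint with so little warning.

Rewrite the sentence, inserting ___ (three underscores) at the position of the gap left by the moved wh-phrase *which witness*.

Pre-movement form: Hiroshi would report which witness might instruct the witness to reject the blueprint with so little warning.
'which witness' is the subject of the clause embedded under 'report'. The gap is right after 'report'.

It was unclear which witness Hiroshi would report ___ might instruct the witness to reject the blueprint with so little warning.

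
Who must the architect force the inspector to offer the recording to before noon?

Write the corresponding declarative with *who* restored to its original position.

'who' functions as the object of the preposition 'to' (recipient of 'offer'). It moves to the left edge, and the trace sits right after 'to':
Who must the architect force the inspector to offer the recording to ___ before noon?

The architect must force the inspector to offer the recording to who before noon.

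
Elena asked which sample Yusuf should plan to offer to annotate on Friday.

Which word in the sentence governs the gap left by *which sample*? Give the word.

Before movement: Yusuf should plan to offer to annotate which sample on Friday.
The filler 'which sample' is interpreted as the direct object of 'annotate'. Wh-movement fronts it, leaving a gap right after 'annotate':
Elena asked which sample Yusuf should plan to offer to annotate ___ on Friday.

annotate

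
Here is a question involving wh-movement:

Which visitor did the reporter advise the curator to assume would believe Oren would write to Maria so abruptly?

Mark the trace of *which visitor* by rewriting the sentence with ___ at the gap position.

In situ: The reporter did advise the curator to assume which visitor would believe Oren would write to Maria so abruptly.
'which visitor' functions as the subject of the clause embedded under 'assume'. The gap is right after 'assume'.

Which visitor did the reporter advise the curator to assume ___ would believe Oren would write to Maria so abruptly?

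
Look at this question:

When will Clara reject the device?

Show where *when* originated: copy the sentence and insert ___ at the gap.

Underlying clause: Clara will reject the device when.
The filler 'when' is interpreted as the temporal adjunct. The gap is right after 'device'.

When will Clara reject the device ___?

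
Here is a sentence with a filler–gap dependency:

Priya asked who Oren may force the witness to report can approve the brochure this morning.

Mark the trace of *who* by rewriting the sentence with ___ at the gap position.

In situ: Oren may force the witness to report who can approve the brochure this morning.
'who' is the subject of the clause embedded under 'report'. The gap is right after 'report'.

Priya asked who Oren may force the witness to report ___ can approve the brochure this morning.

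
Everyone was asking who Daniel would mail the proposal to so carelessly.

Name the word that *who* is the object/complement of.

to

Underlying clause: Daniel would mail the proposal to who so carelessly.
'who' functions as the object of the preposition 'to' (recipient of 'mail'). Wh-movement fronts it, leaving a gap right after 'to':
Everyone was asking who Daniel would mail the proposal to ___ so carelessly.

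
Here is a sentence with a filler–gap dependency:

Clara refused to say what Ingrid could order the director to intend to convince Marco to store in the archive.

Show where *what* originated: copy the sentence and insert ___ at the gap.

Clara refused to say what Ingrid could order the director to intend to convince Marco to store ___ in the archive.

In situ: Ingrid could order the director to intend to convince Marco to store what in the archive.
'what' is the direct object of 'store'. The gap is right after 'store'.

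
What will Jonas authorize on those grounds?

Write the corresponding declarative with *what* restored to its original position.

The filler 'what' is interpreted as the direct object of 'authorize'. Fronting leaves a gap immediately after 'authorize':
What will Jonas authorize ___ on those grounds?

Jonas will authorize what on those grounds.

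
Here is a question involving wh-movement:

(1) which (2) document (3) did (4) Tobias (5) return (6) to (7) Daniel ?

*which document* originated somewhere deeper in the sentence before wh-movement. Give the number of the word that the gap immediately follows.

5

In situ: Tobias did return which document to Daniel.
'which document' functions as the direct object of 'return'. Wh-movement fronts it, leaving a gap right after 'return':
Which document did Tobias return ___ to Daniel?
'return' is word 5.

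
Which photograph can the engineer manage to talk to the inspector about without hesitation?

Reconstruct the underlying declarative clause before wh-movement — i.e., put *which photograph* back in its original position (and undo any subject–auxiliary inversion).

The filler 'which photograph' is interpreted as the object of the preposition 'about'. Wh-movement fronts it, leaving a gap right after 'about':
Which photograph can the engineer manage to talk to the inspector about ___ without hesitation?

The engineer can manage to talk to the inspector about which photograph without hesitation.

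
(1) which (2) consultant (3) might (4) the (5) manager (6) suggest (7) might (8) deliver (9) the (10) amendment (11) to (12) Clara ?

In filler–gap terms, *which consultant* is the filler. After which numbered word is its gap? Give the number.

6

Before movement: The manager might suggest which consultant might deliver the amendment to Clara.
The filler 'which consultant' is interpreted as the subject of the clause embedded under 'suggest'. Wh-movement fronts it, leaving a gap right after 'suggest':
Which consultant might the manager suggest ___ might deliver the amendment to Clara?
'suggest' is word 6.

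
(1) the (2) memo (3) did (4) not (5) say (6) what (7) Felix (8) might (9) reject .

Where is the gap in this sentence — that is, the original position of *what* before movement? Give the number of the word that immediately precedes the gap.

Before movement: Felix might reject what.
The filler 'what' is interpreted as the direct object of 'reject'. It moves to the left edge, and the trace sits right after 'reject':
The memo did not say what Felix might reject ___.
'reject' is word 9.

9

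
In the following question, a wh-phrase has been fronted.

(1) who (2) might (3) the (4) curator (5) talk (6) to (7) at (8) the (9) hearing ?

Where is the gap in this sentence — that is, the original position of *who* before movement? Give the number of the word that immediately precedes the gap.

Before movement: The curator might talk to who at the hearing.
'who' is the object of the preposition 'to'. It moves to the left edge, and the trace sits right after 'to':
Who might the curator talk to ___ at the hearing?
'to' is word 6.

6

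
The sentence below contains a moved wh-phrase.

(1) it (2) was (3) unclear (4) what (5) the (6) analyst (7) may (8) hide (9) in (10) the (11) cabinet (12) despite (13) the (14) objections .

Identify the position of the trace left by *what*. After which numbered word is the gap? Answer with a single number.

8

Before movement: The analyst may hide what in the cabinet despite the objections.
'what' functions as the direct object of 'hide'. Wh-movement fronts it, leaving a gap right after 'hide':
It was unclear what the analyst may hide ___ in the cabinet despite the objections.
'hide' is word 8.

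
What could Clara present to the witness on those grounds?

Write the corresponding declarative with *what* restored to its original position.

'what' functions as the direct object of 'present'. Wh-movement fronts it, leaving a gap right after 'present':
What could Clara present ___ to the witness on those grounds?

Clara could present what to the witness on those grounds.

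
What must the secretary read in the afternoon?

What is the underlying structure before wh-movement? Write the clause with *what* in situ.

The secretary must read what in the afternoon.

'what' is the direct object of 'read'. Fronting leaves a gap immediately after 'read':
What must the secretary read ___ in the afternoon?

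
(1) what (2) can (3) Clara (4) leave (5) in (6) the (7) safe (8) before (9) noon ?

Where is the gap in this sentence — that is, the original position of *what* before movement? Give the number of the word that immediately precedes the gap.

Before movement: Clara can leave what in the safe before noon.
The filler 'what' is interpreted as the direct object of 'leave'. It moves to the left edge, and the trace sits right after 'leave':
What can Clara leave ___ in the safe before noon?
'leave' is word 4.

4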